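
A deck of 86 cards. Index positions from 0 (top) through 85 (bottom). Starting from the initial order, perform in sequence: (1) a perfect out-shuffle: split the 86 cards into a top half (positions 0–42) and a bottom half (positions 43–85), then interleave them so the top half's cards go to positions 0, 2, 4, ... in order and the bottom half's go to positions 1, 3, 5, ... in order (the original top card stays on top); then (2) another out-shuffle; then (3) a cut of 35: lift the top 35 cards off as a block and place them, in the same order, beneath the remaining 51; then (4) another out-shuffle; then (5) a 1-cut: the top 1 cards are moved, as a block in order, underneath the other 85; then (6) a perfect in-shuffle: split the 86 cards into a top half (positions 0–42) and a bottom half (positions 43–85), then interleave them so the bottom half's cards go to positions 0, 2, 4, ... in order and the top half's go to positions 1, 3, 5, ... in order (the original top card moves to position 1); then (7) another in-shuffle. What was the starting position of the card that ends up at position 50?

Undo the operations in reverse order, starting from position 50:
  undo op 7 (in-shuffle, from bottom half): 50 ← 68
  undo op 6 (in-shuffle, from bottom half): 68 ← 77
  undo op 5 (cut 1): 77 ← 78
  undo op 4 (out-shuffle, from top half): 78 ← 39
  undo op 3 (cut 35): 39 ← 74
  undo op 2 (out-shuffle, from top half): 74 ← 37
  undo op 1 (out-shuffle, from bottom half): 37 ← 61
So the card at position 50 came from original position 61.

61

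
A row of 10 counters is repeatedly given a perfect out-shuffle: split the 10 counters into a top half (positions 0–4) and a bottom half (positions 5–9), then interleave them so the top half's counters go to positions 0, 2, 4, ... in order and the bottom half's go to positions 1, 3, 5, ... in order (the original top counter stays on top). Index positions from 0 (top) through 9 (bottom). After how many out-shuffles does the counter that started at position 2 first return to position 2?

Follow position 2 under repeated out-shuffles:
2 → 4 → 8 → 7 → 5 → 1 → 2
It first returns after 6 out-shuffles.

6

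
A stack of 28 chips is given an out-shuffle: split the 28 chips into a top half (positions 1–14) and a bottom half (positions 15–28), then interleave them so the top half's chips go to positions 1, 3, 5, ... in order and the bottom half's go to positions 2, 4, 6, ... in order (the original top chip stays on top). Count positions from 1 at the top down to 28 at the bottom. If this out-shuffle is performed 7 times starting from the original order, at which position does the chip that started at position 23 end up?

Track the chip's position through each out-shuffle:
23 → 18 → 8 → 15 → 2 → 3 → 5 → 9

9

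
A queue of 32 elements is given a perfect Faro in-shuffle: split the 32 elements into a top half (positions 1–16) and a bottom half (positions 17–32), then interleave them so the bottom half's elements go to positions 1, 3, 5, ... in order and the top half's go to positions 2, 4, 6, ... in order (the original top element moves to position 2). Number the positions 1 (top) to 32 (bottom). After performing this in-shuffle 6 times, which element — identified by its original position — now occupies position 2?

32

Work backwards from position 2, undoing one in-shuffle at a time:
2 ← 1 ← 17 ← 25 ← 29 ← 31 ← 32
So the element now at position 2 started at position 32.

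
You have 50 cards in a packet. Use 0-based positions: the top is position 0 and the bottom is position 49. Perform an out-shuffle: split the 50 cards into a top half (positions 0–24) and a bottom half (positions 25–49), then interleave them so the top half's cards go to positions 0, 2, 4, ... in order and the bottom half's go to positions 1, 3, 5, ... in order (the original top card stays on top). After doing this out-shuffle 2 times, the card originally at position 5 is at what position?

20

Track the card's position through each out-shuffle:
5 → 10 → 20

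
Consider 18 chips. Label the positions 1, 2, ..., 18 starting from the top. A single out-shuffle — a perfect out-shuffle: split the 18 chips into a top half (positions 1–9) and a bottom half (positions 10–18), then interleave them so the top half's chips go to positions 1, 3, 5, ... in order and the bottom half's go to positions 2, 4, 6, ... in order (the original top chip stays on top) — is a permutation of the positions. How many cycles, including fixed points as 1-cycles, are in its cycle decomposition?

4

Trace each unvisited position around until it returns:
(1) (2 3 5 9 17 16 14 10) (4 7 13 8 15 12 6 11) (18)
4 cycles in total.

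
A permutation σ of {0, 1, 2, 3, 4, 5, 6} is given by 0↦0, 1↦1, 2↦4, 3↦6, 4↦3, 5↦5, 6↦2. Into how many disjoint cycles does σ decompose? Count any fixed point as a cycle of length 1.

Cycle decomposition: (0) (1) (2 4 3 6) (5).
4 cycles.

4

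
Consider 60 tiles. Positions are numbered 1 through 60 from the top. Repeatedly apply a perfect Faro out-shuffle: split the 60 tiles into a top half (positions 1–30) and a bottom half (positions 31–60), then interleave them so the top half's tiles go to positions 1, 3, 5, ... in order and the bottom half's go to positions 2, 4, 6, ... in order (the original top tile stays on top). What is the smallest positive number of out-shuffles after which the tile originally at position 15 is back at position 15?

58

Follow position 15 under repeated out-shuffles:
15 → 29 → 57 → 54 → 48 → 36 → 12 → 23 → ... → 15 (length 58)
It first returns after 58 out-shuffles.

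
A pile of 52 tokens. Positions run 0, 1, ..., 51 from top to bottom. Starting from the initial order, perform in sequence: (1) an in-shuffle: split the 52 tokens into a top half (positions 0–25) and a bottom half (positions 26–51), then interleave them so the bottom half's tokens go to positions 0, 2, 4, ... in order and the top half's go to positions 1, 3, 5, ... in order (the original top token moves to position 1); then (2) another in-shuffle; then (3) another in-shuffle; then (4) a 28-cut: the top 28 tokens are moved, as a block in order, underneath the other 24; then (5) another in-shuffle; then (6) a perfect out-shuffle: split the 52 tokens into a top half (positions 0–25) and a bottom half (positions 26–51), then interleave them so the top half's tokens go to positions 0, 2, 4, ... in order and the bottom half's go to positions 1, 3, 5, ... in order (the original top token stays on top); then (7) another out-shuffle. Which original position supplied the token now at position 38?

Undo the operations in reverse order, starting from position 38:
  undo op 7 (out-shuffle, from top half): 38 ← 19
  undo op 6 (out-shuffle, from bottom half): 19 ← 35
  undo op 5 (in-shuffle, from top half): 35 ← 17
  undo op 4 (cut 28): 17 ← 45
  undo op 3 (in-shuffle, from top half): 45 ← 22
  undo op 2 (in-shuffle, from bottom half): 22 ← 37
  undo op 1 (in-shuffle, from top half): 37 ← 18
So the token at position 38 came from original position 18.

18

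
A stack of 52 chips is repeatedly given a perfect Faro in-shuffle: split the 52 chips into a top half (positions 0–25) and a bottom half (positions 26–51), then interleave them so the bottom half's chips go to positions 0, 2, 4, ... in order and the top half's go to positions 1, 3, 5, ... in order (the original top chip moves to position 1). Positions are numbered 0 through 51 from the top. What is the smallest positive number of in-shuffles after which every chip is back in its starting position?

52

The in-shuffle permutes the 52 positions with cycle lengths [52].
Every chip is home exactly when every cycle has completed a whole number of laps, i.e. after lcm(52) = 52 in-shuffles.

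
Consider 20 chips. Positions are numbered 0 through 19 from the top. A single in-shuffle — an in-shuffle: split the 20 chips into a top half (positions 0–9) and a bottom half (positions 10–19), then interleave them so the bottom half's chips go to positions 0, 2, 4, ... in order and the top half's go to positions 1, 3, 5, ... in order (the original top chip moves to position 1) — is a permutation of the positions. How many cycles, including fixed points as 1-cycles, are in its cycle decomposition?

5

Trace each unvisited position around until it returns:
(0 1 3 7 15 10) (2 5 11) (4 9 19 18 16 12) (6 13) (8 17 14)
5 cycles in total.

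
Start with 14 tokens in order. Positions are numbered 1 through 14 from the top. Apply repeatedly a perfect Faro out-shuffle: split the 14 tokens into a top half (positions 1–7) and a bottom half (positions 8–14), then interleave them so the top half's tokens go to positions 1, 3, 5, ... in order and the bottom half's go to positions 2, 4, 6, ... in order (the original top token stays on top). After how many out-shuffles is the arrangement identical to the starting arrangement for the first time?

The out-shuffle permutes the 14 positions with cycle lengths [1, 1, 12].
Every token is home exactly when every cycle has completed a whole number of laps, i.e. after lcm(1, 12) = 12 out-shuffles.

12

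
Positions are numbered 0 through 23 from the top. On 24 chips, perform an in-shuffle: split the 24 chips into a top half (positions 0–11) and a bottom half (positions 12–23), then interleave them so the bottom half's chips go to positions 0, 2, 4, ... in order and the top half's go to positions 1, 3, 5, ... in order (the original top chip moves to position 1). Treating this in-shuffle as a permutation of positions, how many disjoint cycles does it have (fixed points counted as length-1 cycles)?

2

Trace each unvisited position around until it returns:
(0 1 3 7 15 6 ... len 20) (4 9 19 14)
2 cycles in total.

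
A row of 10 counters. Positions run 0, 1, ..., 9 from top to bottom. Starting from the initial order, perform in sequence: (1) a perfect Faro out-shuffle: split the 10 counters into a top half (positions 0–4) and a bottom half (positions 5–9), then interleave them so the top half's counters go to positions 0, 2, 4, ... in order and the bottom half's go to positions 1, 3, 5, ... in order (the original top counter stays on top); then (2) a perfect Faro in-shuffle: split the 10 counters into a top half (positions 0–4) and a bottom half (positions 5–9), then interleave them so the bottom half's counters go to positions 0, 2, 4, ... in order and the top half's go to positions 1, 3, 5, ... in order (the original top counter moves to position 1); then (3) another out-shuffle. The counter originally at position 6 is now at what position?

Track the counter from position 6 forward through each operation:
  after op 1 (out-shuffle): 6 → 3
  after op 2 (in-shuffle): 3 → 7
  after op 3 (out-shuffle): 7 → 5

5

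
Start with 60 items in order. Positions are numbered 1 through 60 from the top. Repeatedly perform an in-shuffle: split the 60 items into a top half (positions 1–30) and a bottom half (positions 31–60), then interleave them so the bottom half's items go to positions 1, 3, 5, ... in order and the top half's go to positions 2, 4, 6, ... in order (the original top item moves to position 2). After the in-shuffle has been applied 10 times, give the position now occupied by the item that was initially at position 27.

15

Track the item's position through each in-shuffle:
27 → 54 → 47 → 33 → 5 → 10 → 20 → 40 → 19 → 38 → 15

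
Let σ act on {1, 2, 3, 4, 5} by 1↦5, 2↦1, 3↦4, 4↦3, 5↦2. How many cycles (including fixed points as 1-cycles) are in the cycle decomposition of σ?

2

Cycle decomposition: (1 5 2) (3 4).
2 cycles.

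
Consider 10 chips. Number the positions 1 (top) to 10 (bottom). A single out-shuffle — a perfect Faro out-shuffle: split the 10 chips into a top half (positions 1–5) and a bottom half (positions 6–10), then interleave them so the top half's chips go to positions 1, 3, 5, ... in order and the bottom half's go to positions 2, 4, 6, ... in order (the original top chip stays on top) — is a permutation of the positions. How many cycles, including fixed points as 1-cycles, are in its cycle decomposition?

Trace each unvisited position around until it returns:
(1) (2 3 5 9 8 6) (4 7) (10)
4 cycles in total.

4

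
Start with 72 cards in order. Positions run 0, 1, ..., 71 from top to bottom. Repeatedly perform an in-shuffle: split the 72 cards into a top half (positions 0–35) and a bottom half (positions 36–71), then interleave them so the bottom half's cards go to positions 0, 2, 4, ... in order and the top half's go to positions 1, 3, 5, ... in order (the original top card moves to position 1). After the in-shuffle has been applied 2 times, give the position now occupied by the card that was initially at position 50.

57

Track the card's position through each in-shuffle:
50 → 28 → 57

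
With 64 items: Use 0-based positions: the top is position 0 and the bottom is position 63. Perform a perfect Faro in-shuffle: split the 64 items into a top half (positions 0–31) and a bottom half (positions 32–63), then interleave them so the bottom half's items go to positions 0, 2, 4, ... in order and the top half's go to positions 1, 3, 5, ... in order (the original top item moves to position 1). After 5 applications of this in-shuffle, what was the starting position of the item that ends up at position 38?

Work backwards from position 38, undoing one in-shuffle at a time:
38 ← 51 ← 25 ← 12 ← 38 ← 51
So the item now at position 38 started at position 51.

51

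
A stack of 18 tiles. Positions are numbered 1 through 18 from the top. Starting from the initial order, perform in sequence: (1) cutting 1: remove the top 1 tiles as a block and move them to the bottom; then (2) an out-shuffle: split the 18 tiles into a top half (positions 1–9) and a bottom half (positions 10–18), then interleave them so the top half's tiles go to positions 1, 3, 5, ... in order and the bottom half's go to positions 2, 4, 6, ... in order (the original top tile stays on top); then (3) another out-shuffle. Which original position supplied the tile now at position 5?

Undo the operations in reverse order, starting from position 5:
  undo op 3 (out-shuffle, from top half): 5 ← 3
  undo op 2 (out-shuffle, from top half): 3 ← 2
  undo op 1 (cut 1): 2 ← 3
So the tile at position 5 came from original position 3.

3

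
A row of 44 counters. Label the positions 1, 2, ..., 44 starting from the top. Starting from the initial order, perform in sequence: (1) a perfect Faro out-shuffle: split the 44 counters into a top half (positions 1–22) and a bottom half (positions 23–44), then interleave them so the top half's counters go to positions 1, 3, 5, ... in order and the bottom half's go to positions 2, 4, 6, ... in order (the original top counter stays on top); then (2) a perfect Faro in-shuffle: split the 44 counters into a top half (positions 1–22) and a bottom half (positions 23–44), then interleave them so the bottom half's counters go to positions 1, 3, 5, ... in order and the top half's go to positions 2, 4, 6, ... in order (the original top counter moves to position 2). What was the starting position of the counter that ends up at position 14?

Undo the operations in reverse order, starting from position 14:
  undo op 2 (in-shuffle, from top half): 14 ← 7
  undo op 1 (out-shuffle, from top half): 7 ← 4
So the counter at position 14 came from original position 4.

4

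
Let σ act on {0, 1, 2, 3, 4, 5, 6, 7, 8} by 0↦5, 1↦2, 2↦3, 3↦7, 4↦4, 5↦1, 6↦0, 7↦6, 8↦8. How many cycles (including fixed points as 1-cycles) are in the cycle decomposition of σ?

3

Cycle decomposition: (0 5 1 2 3 7 6) (4) (8).
3 cycles.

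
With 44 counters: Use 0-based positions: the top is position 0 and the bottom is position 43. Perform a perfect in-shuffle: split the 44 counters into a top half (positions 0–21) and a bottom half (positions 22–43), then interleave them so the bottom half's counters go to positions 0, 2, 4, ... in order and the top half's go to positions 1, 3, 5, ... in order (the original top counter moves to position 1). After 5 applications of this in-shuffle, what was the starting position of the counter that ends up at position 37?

3

Work backwards from position 37, undoing one in-shuffle at a time:
37 ← 18 ← 31 ← 15 ← 7 ← 3
So the counter now at position 37 started at position 3.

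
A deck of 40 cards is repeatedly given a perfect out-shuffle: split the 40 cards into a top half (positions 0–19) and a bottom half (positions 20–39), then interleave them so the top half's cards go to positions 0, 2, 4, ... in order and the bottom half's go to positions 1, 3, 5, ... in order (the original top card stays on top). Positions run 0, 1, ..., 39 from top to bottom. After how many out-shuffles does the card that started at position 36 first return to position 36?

Follow position 36 under repeated out-shuffles:
36 → 33 → 27 → 15 → 30 → 21 → 3 → 6 → 12 → 24 → 9 → 18 → 36
It first returns after 12 out-shuffles.

12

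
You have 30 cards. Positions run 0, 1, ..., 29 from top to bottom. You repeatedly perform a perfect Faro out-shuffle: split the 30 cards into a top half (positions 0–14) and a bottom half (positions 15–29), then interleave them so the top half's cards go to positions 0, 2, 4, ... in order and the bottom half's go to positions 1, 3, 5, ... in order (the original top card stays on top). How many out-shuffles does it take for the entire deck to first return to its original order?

The out-shuffle permutes the 30 positions with cycle lengths [1, 1, 28].
Every card is home exactly when every cycle has completed a whole number of laps, i.e. after lcm(1, 28) = 28 out-shuffles.

28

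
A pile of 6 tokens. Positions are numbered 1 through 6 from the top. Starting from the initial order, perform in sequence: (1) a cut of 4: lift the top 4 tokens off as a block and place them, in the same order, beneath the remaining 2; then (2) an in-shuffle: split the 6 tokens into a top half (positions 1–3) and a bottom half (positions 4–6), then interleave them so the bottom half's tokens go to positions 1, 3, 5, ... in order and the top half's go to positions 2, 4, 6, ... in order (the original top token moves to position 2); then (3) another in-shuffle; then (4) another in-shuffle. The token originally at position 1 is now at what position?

Track the token from position 1 forward through each operation:
  after op 1 (cut 4): 1 → 3
  after op 2 (in-shuffle): 3 → 6
  after op 3 (in-shuffle): 6 → 5
  after op 4 (in-shuffle): 5 → 3

3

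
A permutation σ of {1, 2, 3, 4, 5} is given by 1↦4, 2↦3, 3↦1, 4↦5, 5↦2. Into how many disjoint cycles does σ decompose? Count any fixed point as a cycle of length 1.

1

Cycle decomposition: (1 4 5 2 3).
1 cycle.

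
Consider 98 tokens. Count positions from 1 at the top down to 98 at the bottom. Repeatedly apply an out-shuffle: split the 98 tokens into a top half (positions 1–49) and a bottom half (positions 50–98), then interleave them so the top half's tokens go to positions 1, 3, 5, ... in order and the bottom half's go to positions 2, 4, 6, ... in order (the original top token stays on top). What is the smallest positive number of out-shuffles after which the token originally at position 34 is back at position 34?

48

Follow position 34 under repeated out-shuffles:
34 → 67 → 36 → 71 → 44 → 87 → 76 → 54 → ... → 34 (length 48)
It first returns after 48 out-shuffles.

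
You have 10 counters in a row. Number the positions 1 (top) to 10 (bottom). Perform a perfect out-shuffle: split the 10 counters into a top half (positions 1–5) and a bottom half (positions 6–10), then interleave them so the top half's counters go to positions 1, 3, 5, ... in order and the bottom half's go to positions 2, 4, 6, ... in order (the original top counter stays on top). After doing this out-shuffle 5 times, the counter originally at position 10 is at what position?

10

Position 10 is a fixed point of every out-shuffle, so the counter never moves.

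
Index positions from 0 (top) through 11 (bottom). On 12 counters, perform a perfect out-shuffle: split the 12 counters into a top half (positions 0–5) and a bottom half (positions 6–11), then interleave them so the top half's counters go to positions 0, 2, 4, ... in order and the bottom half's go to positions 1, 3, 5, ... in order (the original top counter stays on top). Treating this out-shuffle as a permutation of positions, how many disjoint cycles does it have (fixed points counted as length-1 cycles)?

Trace each unvisited position around until it returns:
(0) (1 2 4 8 5 10 9 7 3 6) (11)
3 cycles in total.

3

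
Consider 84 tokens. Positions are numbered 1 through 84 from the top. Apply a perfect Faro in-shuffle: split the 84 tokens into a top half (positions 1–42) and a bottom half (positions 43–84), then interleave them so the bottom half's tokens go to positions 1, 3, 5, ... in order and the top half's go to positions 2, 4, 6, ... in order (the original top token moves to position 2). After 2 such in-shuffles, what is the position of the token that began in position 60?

70

Track the token's position through each in-shuffle:
60 → 35 → 70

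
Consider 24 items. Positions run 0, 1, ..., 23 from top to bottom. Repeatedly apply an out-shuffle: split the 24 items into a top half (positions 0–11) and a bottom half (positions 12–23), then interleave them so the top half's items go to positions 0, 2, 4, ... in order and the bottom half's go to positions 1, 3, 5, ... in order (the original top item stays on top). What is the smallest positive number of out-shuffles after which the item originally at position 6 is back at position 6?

11

Follow position 6 under repeated out-shuffles:
6 → 12 → 1 → 2 → 4 → 8 → 16 → 9 → 18 → 13 → 3 → 6
It first returns after 11 out-shuffles.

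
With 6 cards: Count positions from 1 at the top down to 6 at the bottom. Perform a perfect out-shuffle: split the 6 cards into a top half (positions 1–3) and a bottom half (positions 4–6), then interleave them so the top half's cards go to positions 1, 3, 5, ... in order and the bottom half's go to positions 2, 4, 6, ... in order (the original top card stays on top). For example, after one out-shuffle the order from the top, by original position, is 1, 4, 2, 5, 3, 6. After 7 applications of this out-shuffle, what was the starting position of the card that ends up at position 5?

Work backwards from position 5, undoing one out-shuffle at a time:
5 ← 3 ← 2 ← 4 ← 5 ← 3 ← 2 ← 4
So the card now at position 5 started at position 4.

4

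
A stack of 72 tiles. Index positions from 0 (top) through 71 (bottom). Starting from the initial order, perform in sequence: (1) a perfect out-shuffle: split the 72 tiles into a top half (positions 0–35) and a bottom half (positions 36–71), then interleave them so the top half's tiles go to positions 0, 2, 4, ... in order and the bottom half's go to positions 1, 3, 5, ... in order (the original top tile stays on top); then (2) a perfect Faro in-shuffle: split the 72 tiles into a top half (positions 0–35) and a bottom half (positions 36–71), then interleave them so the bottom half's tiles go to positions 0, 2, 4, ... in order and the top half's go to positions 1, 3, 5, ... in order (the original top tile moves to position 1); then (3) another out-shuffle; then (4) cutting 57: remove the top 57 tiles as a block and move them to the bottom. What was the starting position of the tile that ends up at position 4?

70

Undo the operations in reverse order, starting from position 4:
  undo op 4 (cut 57): 4 ← 61
  undo op 3 (out-shuffle, from bottom half): 61 ← 66
  undo op 2 (in-shuffle, from bottom half): 66 ← 69
  undo op 1 (out-shuffle, from bottom half): 69 ← 70
So the tile at position 4 came from original position 70.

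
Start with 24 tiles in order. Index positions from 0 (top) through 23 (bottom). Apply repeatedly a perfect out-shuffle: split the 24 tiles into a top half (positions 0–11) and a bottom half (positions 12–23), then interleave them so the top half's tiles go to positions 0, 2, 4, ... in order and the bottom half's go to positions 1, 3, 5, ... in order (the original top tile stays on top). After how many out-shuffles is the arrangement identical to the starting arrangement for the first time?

The out-shuffle permutes the 24 positions with cycle lengths [1, 1, 11, 11].
Every tile is home exactly when every cycle has completed a whole number of laps, i.e. after lcm(1, 11) = 11 out-shuffles.

11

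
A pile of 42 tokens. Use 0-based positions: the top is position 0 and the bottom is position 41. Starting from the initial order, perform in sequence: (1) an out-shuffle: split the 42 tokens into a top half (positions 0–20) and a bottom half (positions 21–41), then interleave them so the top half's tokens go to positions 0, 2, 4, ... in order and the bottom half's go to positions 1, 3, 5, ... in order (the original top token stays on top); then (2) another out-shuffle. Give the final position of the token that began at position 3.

12

Track the token from position 3 forward through each operation:
  after op 1 (out-shuffle): 3 → 6
  after op 2 (out-shuffle): 6 → 12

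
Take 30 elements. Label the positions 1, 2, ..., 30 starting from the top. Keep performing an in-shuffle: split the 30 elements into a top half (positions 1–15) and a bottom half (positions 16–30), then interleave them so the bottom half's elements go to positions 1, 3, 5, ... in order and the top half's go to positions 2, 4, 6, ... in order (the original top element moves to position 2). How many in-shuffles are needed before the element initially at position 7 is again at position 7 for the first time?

Follow position 7 under repeated in-shuffles:
7 → 14 → 28 → 25 → 19 → 7
It first returns after 5 in-shuffles.

5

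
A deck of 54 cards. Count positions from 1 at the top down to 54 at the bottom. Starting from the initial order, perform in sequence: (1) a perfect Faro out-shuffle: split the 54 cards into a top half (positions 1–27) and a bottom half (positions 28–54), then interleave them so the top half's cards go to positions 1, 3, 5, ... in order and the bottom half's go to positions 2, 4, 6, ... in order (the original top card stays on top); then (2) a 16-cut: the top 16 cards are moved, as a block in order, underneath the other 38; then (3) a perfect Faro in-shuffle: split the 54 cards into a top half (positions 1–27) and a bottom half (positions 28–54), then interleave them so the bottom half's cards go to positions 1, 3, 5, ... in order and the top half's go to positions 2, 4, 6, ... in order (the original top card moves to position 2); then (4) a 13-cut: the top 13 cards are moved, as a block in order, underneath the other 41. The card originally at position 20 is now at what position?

33

Track the card from position 20 forward through each operation:
  after op 1 (out-shuffle): 20 → 39
  after op 2 (cut 16): 39 → 23
  after op 3 (in-shuffle): 23 → 46
  after op 4 (cut 13): 46 → 33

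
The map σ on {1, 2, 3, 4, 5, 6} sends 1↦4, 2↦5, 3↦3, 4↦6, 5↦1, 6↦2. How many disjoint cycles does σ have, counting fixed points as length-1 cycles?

2

Cycle decomposition: (1 4 6 2 5) (3).
2 cycles.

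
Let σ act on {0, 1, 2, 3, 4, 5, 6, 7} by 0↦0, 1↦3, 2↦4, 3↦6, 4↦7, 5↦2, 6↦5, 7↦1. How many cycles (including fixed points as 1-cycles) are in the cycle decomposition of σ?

2

Cycle decomposition: (0) (1 3 6 5 2 4 7).
2 cycles.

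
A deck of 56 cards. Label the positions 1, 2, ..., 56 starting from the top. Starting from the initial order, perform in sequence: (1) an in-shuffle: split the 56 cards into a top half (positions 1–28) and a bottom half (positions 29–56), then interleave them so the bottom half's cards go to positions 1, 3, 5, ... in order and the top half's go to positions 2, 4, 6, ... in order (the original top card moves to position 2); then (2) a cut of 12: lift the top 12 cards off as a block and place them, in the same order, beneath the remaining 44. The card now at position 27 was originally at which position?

Undo the operations in reverse order, starting from position 27:
  undo op 2 (cut 12): 27 ← 39
  undo op 1 (in-shuffle, from bottom half): 39 ← 48
So the card at position 27 came from original position 48.

48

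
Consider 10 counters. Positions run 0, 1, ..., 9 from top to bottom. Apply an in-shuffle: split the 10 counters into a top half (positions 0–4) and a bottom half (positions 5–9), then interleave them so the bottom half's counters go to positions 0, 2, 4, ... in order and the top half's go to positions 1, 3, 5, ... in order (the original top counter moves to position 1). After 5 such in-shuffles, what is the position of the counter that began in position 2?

Track the counter's position through each in-shuffle:
2 → 5 → 0 → 1 → 3 → 7

7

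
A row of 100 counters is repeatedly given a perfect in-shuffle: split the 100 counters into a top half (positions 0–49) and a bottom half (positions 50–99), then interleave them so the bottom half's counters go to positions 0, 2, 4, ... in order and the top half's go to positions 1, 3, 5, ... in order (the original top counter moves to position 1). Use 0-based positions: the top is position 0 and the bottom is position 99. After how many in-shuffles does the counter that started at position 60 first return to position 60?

100

Follow position 60 under repeated in-shuffles:
60 → 20 → 41 → 83 → 66 → 32 → 65 → 30 → ... → 60 (length 100)
It first returns after 100 in-shuffles.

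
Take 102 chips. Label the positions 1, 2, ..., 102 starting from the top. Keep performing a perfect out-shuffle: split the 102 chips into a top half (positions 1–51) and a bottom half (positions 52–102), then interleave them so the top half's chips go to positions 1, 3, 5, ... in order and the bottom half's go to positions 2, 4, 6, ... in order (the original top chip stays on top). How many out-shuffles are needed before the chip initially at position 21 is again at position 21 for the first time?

100

Follow position 21 under repeated out-shuffles:
21 → 41 → 81 → 60 → 18 → 35 → 69 → 36 → ... → 21 (length 100)
It first returns after 100 out-shuffles.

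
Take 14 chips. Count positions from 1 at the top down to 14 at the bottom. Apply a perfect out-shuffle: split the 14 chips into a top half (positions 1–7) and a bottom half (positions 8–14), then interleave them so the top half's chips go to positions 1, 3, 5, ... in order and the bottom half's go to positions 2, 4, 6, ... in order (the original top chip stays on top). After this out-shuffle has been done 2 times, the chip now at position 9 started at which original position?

3

Work backwards from position 9, undoing one out-shuffle at a time:
9 ← 5 ← 3
So the chip now at position 9 started at position 3.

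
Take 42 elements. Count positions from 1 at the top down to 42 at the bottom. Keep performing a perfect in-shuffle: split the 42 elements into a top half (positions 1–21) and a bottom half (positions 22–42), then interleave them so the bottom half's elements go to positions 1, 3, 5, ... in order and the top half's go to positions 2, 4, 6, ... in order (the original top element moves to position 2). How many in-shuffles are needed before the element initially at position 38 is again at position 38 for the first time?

14

Follow position 38 under repeated in-shuffles:
38 → 33 → 23 → 3 → 6 → 12 → 24 → 5 → 10 → 20 → 40 → 37 → 31 → 19 → 38
It first returns after 14 in-shuffles.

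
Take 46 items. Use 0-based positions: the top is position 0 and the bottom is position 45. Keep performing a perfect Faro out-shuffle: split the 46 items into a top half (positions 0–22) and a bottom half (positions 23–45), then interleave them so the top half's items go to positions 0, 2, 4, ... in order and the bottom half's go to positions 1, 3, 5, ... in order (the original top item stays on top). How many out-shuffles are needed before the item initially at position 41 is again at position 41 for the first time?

Follow position 41 under repeated out-shuffles:
41 → 37 → 29 → 13 → 26 → 7 → 14 → 28 → 11 → 22 → 44 → 43 → 41
It first returns after 12 out-shuffles.

12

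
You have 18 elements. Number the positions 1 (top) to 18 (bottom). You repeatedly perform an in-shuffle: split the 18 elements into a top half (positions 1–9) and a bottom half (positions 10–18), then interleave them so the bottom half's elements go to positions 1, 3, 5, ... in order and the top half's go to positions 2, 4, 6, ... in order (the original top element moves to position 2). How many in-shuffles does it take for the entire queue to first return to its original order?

The in-shuffle permutes the 18 positions with cycle lengths [18].
Every element is home exactly when every cycle has completed a whole number of laps, i.e. after lcm(18) = 18 in-shuffles.

18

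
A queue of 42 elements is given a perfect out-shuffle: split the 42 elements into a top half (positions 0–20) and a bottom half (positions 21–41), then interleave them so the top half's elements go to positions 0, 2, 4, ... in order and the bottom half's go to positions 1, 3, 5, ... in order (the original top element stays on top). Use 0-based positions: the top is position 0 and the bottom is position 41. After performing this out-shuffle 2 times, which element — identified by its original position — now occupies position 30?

Work backwards from position 30, undoing one out-shuffle at a time:
30 ← 15 ← 28
So the element now at position 30 started at position 28.

28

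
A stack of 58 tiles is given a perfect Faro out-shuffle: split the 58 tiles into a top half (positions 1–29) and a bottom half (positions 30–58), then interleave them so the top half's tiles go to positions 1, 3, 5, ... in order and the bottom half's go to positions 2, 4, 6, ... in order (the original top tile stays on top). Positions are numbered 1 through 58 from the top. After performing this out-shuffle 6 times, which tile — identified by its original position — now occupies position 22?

4

Work backwards from position 22, undoing one out-shuffle at a time:
22 ← 40 ← 49 ← 25 ← 13 ← 7 ← 4
So the tile now at position 22 started at position 4.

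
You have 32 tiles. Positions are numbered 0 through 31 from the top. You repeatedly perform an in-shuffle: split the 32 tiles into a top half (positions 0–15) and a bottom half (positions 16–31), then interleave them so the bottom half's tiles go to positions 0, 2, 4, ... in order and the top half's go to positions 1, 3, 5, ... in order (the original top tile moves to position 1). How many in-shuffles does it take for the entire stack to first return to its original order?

The in-shuffle permutes the 32 positions with cycle lengths [2, 10, 10, 10].
Every tile is home exactly when every cycle has completed a whole number of laps, i.e. after lcm(2, 10) = 10 in-shuffles.

10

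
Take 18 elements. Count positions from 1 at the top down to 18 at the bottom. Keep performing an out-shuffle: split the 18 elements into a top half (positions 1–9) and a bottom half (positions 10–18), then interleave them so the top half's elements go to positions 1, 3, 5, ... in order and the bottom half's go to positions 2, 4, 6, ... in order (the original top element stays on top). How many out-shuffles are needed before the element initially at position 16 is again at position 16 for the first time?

8

Follow position 16 under repeated out-shuffles:
16 → 14 → 10 → 2 → 3 → 5 → 9 → 17 → 16
It first returns after 8 out-shuffles.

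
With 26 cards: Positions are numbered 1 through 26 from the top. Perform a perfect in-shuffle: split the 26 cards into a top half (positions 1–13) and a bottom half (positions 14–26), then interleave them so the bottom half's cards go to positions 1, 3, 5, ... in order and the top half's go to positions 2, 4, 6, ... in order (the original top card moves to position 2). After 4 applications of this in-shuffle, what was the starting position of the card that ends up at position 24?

Work backwards from position 24, undoing one in-shuffle at a time:
24 ← 12 ← 6 ← 3 ← 15
So the card now at position 24 started at position 15.

15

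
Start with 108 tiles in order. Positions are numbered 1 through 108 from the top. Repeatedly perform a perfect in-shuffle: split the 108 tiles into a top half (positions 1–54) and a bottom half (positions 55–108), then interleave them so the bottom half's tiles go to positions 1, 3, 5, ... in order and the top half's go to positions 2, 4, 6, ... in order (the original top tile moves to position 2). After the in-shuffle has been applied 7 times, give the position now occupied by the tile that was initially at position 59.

Track the tile's position through each in-shuffle:
59 → 9 → 18 → 36 → 72 → 35 → 70 → 31

31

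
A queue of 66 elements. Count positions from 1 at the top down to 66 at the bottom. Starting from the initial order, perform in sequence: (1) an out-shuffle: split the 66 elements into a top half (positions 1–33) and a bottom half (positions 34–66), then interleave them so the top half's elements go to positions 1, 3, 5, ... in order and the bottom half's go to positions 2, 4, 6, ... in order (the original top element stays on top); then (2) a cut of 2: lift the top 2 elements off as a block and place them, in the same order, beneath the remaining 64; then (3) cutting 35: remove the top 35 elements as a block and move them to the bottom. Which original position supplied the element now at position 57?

Undo the operations in reverse order, starting from position 57:
  undo op 3 (cut 35): 57 ← 26
  undo op 2 (cut 2): 26 ← 28
  undo op 1 (out-shuffle, from bottom half): 28 ← 47
So the element at position 57 came from original position 47.

47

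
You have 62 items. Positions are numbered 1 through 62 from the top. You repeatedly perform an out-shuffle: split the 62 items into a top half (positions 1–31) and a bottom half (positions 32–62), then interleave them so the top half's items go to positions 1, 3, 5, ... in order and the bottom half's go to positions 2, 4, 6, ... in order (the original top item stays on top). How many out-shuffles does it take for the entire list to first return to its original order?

The out-shuffle permutes the 62 positions with cycle lengths [1, 1, 60].
Every item is home exactly when every cycle has completed a whole number of laps, i.e. after lcm(1, 60) = 60 out-shuffles.

60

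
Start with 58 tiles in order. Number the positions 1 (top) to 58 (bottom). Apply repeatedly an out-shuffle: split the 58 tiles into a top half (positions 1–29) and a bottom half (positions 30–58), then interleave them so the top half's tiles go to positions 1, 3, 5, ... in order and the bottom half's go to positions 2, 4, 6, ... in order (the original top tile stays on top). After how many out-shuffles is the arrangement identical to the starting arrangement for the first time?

18

The out-shuffle permutes the 58 positions with cycle lengths [1, 1, 2, 18, 18, 18].
Every tile is home exactly when every cycle has completed a whole number of laps, i.e. after lcm(1, 2, 18) = 18 out-shuffles.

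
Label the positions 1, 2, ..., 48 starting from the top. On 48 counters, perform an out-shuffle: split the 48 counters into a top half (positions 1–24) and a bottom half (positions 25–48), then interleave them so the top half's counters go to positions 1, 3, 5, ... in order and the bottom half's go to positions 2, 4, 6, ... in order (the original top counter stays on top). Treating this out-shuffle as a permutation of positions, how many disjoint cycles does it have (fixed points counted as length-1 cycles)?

Trace each unvisited position around until it returns:
(1) (2 3 5 9 17 33 ... len 23) (6 11 21 41 34 20 ... len 23) (48)
4 cycles in total.

4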